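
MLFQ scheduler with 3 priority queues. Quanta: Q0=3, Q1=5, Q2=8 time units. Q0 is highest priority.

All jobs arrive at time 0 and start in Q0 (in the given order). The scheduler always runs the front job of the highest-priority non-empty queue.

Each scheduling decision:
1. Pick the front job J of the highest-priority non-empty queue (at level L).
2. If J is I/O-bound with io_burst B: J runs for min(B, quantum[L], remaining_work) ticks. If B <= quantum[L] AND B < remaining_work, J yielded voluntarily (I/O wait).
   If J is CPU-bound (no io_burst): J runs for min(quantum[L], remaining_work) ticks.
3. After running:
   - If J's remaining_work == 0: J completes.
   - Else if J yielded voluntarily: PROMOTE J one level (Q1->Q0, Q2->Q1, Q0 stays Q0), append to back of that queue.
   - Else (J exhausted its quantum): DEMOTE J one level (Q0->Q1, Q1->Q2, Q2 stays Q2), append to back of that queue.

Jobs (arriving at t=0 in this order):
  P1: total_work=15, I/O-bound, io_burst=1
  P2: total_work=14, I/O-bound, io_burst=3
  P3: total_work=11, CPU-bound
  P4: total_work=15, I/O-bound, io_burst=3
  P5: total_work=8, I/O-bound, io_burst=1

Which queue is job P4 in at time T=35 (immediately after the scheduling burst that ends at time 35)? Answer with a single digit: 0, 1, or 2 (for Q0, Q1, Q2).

Answer: 0

Derivation:
t=0-1: P1@Q0 runs 1, rem=14, I/O yield, promote→Q0. Q0=[P2,P3,P4,P5,P1] Q1=[] Q2=[]
t=1-4: P2@Q0 runs 3, rem=11, I/O yield, promote→Q0. Q0=[P3,P4,P5,P1,P2] Q1=[] Q2=[]
t=4-7: P3@Q0 runs 3, rem=8, quantum used, demote→Q1. Q0=[P4,P5,P1,P2] Q1=[P3] Q2=[]
t=7-10: P4@Q0 runs 3, rem=12, I/O yield, promote→Q0. Q0=[P5,P1,P2,P4] Q1=[P3] Q2=[]
t=10-11: P5@Q0 runs 1, rem=7, I/O yield, promote→Q0. Q0=[P1,P2,P4,P5] Q1=[P3] Q2=[]
t=11-12: P1@Q0 runs 1, rem=13, I/O yield, promote→Q0. Q0=[P2,P4,P5,P1] Q1=[P3] Q2=[]
t=12-15: P2@Q0 runs 3, rem=8, I/O yield, promote→Q0. Q0=[P4,P5,P1,P2] Q1=[P3] Q2=[]
t=15-18: P4@Q0 runs 3, rem=9, I/O yield, promote→Q0. Q0=[P5,P1,P2,P4] Q1=[P3] Q2=[]
t=18-19: P5@Q0 runs 1, rem=6, I/O yield, promote→Q0. Q0=[P1,P2,P4,P5] Q1=[P3] Q2=[]
t=19-20: P1@Q0 runs 1, rem=12, I/O yield, promote→Q0. Q0=[P2,P4,P5,P1] Q1=[P3] Q2=[]
t=20-23: P2@Q0 runs 3, rem=5, I/O yield, promote→Q0. Q0=[P4,P5,P1,P2] Q1=[P3] Q2=[]
t=23-26: P4@Q0 runs 3, rem=6, I/O yield, promote→Q0. Q0=[P5,P1,P2,P4] Q1=[P3] Q2=[]
t=26-27: P5@Q0 runs 1, rem=5, I/O yield, promote→Q0. Q0=[P1,P2,P4,P5] Q1=[P3] Q2=[]
t=27-28: P1@Q0 runs 1, rem=11, I/O yield, promote→Q0. Q0=[P2,P4,P5,P1] Q1=[P3] Q2=[]
t=28-31: P2@Q0 runs 3, rem=2, I/O yield, promote→Q0. Q0=[P4,P5,P1,P2] Q1=[P3] Q2=[]
t=31-34: P4@Q0 runs 3, rem=3, I/O yield, promote→Q0. Q0=[P5,P1,P2,P4] Q1=[P3] Q2=[]
t=34-35: P5@Q0 runs 1, rem=4, I/O yield, promote→Q0. Q0=[P1,P2,P4,P5] Q1=[P3] Q2=[]
t=35-36: P1@Q0 runs 1, rem=10, I/O yield, promote→Q0. Q0=[P2,P4,P5,P1] Q1=[P3] Q2=[]
t=36-38: P2@Q0 runs 2, rem=0, completes. Q0=[P4,P5,P1] Q1=[P3] Q2=[]
t=38-41: P4@Q0 runs 3, rem=0, completes. Q0=[P5,P1] Q1=[P3] Q2=[]
t=41-42: P5@Q0 runs 1, rem=3, I/O yield, promote→Q0. Q0=[P1,P5] Q1=[P3] Q2=[]
t=42-43: P1@Q0 runs 1, rem=9, I/O yield, promote→Q0. Q0=[P5,P1] Q1=[P3] Q2=[]
t=43-44: P5@Q0 runs 1, rem=2, I/O yield, promote→Q0. Q0=[P1,P5] Q1=[P3] Q2=[]
t=44-45: P1@Q0 runs 1, rem=8, I/O yield, promote→Q0. Q0=[P5,P1] Q1=[P3] Q2=[]
t=45-46: P5@Q0 runs 1, rem=1, I/O yield, promote→Q0. Q0=[P1,P5] Q1=[P3] Q2=[]
t=46-47: P1@Q0 runs 1, rem=7, I/O yield, promote→Q0. Q0=[P5,P1] Q1=[P3] Q2=[]
t=47-48: P5@Q0 runs 1, rem=0, completes. Q0=[P1] Q1=[P3] Q2=[]
t=48-49: P1@Q0 runs 1, rem=6, I/O yield, promote→Q0. Q0=[P1] Q1=[P3] Q2=[]
t=49-50: P1@Q0 runs 1, rem=5, I/O yield, promote→Q0. Q0=[P1] Q1=[P3] Q2=[]
t=50-51: P1@Q0 runs 1, rem=4, I/O yield, promote→Q0. Q0=[P1] Q1=[P3] Q2=[]
t=51-52: P1@Q0 runs 1, rem=3, I/O yield, promote→Q0. Q0=[P1] Q1=[P3] Q2=[]
t=52-53: P1@Q0 runs 1, rem=2, I/O yield, promote→Q0. Q0=[P1] Q1=[P3] Q2=[]
t=53-54: P1@Q0 runs 1, rem=1, I/O yield, promote→Q0. Q0=[P1] Q1=[P3] Q2=[]
t=54-55: P1@Q0 runs 1, rem=0, completes. Q0=[] Q1=[P3] Q2=[]
t=55-60: P3@Q1 runs 5, rem=3, quantum used, demote→Q2. Q0=[] Q1=[] Q2=[P3]
t=60-63: P3@Q2 runs 3, rem=0, completes. Q0=[] Q1=[] Q2=[]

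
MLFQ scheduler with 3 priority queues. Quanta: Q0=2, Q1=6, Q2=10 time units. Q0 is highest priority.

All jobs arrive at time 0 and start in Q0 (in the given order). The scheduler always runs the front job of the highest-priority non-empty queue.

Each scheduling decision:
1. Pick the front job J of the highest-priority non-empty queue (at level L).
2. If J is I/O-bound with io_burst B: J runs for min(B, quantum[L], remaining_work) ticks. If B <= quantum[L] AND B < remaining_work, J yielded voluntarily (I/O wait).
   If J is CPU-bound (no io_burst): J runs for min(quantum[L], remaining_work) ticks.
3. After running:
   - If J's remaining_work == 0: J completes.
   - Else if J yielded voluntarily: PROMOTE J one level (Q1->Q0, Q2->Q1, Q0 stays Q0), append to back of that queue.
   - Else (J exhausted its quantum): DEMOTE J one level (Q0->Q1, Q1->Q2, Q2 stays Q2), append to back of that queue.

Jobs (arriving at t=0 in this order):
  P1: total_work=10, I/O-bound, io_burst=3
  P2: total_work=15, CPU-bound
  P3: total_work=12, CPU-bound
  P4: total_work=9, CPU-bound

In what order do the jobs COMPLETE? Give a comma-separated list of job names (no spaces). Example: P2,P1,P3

Answer: P1,P2,P3,P4

Derivation:
t=0-2: P1@Q0 runs 2, rem=8, quantum used, demote→Q1. Q0=[P2,P3,P4] Q1=[P1] Q2=[]
t=2-4: P2@Q0 runs 2, rem=13, quantum used, demote→Q1. Q0=[P3,P4] Q1=[P1,P2] Q2=[]
t=4-6: P3@Q0 runs 2, rem=10, quantum used, demote→Q1. Q0=[P4] Q1=[P1,P2,P3] Q2=[]
t=6-8: P4@Q0 runs 2, rem=7, quantum used, demote→Q1. Q0=[] Q1=[P1,P2,P3,P4] Q2=[]
t=8-11: P1@Q1 runs 3, rem=5, I/O yield, promote→Q0. Q0=[P1] Q1=[P2,P3,P4] Q2=[]
t=11-13: P1@Q0 runs 2, rem=3, quantum used, demote→Q1. Q0=[] Q1=[P2,P3,P4,P1] Q2=[]
t=13-19: P2@Q1 runs 6, rem=7, quantum used, demote→Q2. Q0=[] Q1=[P3,P4,P1] Q2=[P2]
t=19-25: P3@Q1 runs 6, rem=4, quantum used, demote→Q2. Q0=[] Q1=[P4,P1] Q2=[P2,P3]
t=25-31: P4@Q1 runs 6, rem=1, quantum used, demote→Q2. Q0=[] Q1=[P1] Q2=[P2,P3,P4]
t=31-34: P1@Q1 runs 3, rem=0, completes. Q0=[] Q1=[] Q2=[P2,P3,P4]
t=34-41: P2@Q2 runs 7, rem=0, completes. Q0=[] Q1=[] Q2=[P3,P4]
t=41-45: P3@Q2 runs 4, rem=0, completes. Q0=[] Q1=[] Q2=[P4]
t=45-46: P4@Q2 runs 1, rem=0, completes. Q0=[] Q1=[] Q2=[]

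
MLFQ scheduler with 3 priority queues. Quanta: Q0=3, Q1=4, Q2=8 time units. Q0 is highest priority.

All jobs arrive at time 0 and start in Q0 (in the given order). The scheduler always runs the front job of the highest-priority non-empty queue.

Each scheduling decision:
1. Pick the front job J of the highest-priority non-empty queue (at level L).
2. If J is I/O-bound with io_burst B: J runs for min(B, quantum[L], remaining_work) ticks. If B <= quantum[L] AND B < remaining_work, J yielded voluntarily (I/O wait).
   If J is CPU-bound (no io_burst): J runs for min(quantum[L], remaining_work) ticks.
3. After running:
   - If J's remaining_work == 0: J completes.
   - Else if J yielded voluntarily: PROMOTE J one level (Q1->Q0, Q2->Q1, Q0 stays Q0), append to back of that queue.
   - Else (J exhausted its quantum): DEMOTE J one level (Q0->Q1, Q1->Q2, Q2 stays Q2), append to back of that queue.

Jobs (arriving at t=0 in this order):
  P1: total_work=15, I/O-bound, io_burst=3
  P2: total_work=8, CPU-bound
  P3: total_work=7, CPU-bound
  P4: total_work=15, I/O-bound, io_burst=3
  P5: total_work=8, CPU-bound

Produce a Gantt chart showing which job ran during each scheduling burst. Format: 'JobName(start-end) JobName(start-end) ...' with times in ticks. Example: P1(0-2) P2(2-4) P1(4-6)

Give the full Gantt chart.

t=0-3: P1@Q0 runs 3, rem=12, I/O yield, promote→Q0. Q0=[P2,P3,P4,P5,P1] Q1=[] Q2=[]
t=3-6: P2@Q0 runs 3, rem=5, quantum used, demote→Q1. Q0=[P3,P4,P5,P1] Q1=[P2] Q2=[]
t=6-9: P3@Q0 runs 3, rem=4, quantum used, demote→Q1. Q0=[P4,P5,P1] Q1=[P2,P3] Q2=[]
t=9-12: P4@Q0 runs 3, rem=12, I/O yield, promote→Q0. Q0=[P5,P1,P4] Q1=[P2,P3] Q2=[]
t=12-15: P5@Q0 runs 3, rem=5, quantum used, demote→Q1. Q0=[P1,P4] Q1=[P2,P3,P5] Q2=[]
t=15-18: P1@Q0 runs 3, rem=9, I/O yield, promote→Q0. Q0=[P4,P1] Q1=[P2,P3,P5] Q2=[]
t=18-21: P4@Q0 runs 3, rem=9, I/O yield, promote→Q0. Q0=[P1,P4] Q1=[P2,P3,P5] Q2=[]
t=21-24: P1@Q0 runs 3, rem=6, I/O yield, promote→Q0. Q0=[P4,P1] Q1=[P2,P3,P5] Q2=[]
t=24-27: P4@Q0 runs 3, rem=6, I/O yield, promote→Q0. Q0=[P1,P4] Q1=[P2,P3,P5] Q2=[]
t=27-30: P1@Q0 runs 3, rem=3, I/O yield, promote→Q0. Q0=[P4,P1] Q1=[P2,P3,P5] Q2=[]
t=30-33: P4@Q0 runs 3, rem=3, I/O yield, promote→Q0. Q0=[P1,P4] Q1=[P2,P3,P5] Q2=[]
t=33-36: P1@Q0 runs 3, rem=0, completes. Q0=[P4] Q1=[P2,P3,P5] Q2=[]
t=36-39: P4@Q0 runs 3, rem=0, completes. Q0=[] Q1=[P2,P3,P5] Q2=[]
t=39-43: P2@Q1 runs 4, rem=1, quantum used, demote→Q2. Q0=[] Q1=[P3,P5] Q2=[P2]
t=43-47: P3@Q1 runs 4, rem=0, completes. Q0=[] Q1=[P5] Q2=[P2]
t=47-51: P5@Q1 runs 4, rem=1, quantum used, demote→Q2. Q0=[] Q1=[] Q2=[P2,P5]
t=51-52: P2@Q2 runs 1, rem=0, completes. Q0=[] Q1=[] Q2=[P5]
t=52-53: P5@Q2 runs 1, rem=0, completes. Q0=[] Q1=[] Q2=[]

Answer: P1(0-3) P2(3-6) P3(6-9) P4(9-12) P5(12-15) P1(15-18) P4(18-21) P1(21-24) P4(24-27) P1(27-30) P4(30-33) P1(33-36) P4(36-39) P2(39-43) P3(43-47) P5(47-51) P2(51-52) P5(52-53)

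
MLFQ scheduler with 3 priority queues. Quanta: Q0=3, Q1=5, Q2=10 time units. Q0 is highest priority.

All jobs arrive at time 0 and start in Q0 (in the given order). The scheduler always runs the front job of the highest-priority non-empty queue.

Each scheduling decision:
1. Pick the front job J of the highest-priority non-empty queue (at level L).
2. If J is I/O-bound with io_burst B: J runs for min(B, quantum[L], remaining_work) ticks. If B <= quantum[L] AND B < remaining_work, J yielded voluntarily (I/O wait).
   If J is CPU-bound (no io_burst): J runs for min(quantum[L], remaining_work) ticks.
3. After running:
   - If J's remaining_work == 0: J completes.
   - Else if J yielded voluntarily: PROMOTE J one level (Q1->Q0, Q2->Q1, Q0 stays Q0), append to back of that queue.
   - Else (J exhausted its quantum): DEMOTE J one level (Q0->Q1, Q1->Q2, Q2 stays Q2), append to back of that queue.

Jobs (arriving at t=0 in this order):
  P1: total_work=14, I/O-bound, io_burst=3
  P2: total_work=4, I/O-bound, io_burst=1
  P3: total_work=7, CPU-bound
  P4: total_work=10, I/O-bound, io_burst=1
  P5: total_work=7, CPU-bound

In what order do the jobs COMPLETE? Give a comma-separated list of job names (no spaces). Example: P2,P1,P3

Answer: P2,P1,P4,P3,P5

Derivation:
t=0-3: P1@Q0 runs 3, rem=11, I/O yield, promote→Q0. Q0=[P2,P3,P4,P5,P1] Q1=[] Q2=[]
t=3-4: P2@Q0 runs 1, rem=3, I/O yield, promote→Q0. Q0=[P3,P4,P5,P1,P2] Q1=[] Q2=[]
t=4-7: P3@Q0 runs 3, rem=4, quantum used, demote→Q1. Q0=[P4,P5,P1,P2] Q1=[P3] Q2=[]
t=7-8: P4@Q0 runs 1, rem=9, I/O yield, promote→Q0. Q0=[P5,P1,P2,P4] Q1=[P3] Q2=[]
t=8-11: P5@Q0 runs 3, rem=4, quantum used, demote→Q1. Q0=[P1,P2,P4] Q1=[P3,P5] Q2=[]
t=11-14: P1@Q0 runs 3, rem=8, I/O yield, promote→Q0. Q0=[P2,P4,P1] Q1=[P3,P5] Q2=[]
t=14-15: P2@Q0 runs 1, rem=2, I/O yield, promote→Q0. Q0=[P4,P1,P2] Q1=[P3,P5] Q2=[]
t=15-16: P4@Q0 runs 1, rem=8, I/O yield, promote→Q0. Q0=[P1,P2,P4] Q1=[P3,P5] Q2=[]
t=16-19: P1@Q0 runs 3, rem=5, I/O yield, promote→Q0. Q0=[P2,P4,P1] Q1=[P3,P5] Q2=[]
t=19-20: P2@Q0 runs 1, rem=1, I/O yield, promote→Q0. Q0=[P4,P1,P2] Q1=[P3,P5] Q2=[]
t=20-21: P4@Q0 runs 1, rem=7, I/O yield, promote→Q0. Q0=[P1,P2,P4] Q1=[P3,P5] Q2=[]
t=21-24: P1@Q0 runs 3, rem=2, I/O yield, promote→Q0. Q0=[P2,P4,P1] Q1=[P3,P5] Q2=[]
t=24-25: P2@Q0 runs 1, rem=0, completes. Q0=[P4,P1] Q1=[P3,P5] Q2=[]
t=25-26: P4@Q0 runs 1, rem=6, I/O yield, promote→Q0. Q0=[P1,P4] Q1=[P3,P5] Q2=[]
t=26-28: P1@Q0 runs 2, rem=0, completes. Q0=[P4] Q1=[P3,P5] Q2=[]
t=28-29: P4@Q0 runs 1, rem=5, I/O yield, promote→Q0. Q0=[P4] Q1=[P3,P5] Q2=[]
t=29-30: P4@Q0 runs 1, rem=4, I/O yield, promote→Q0. Q0=[P4] Q1=[P3,P5] Q2=[]
t=30-31: P4@Q0 runs 1, rem=3, I/O yield, promote→Q0. Q0=[P4] Q1=[P3,P5] Q2=[]
t=31-32: P4@Q0 runs 1, rem=2, I/O yield, promote→Q0. Q0=[P4] Q1=[P3,P5] Q2=[]
t=32-33: P4@Q0 runs 1, rem=1, I/O yield, promote→Q0. Q0=[P4] Q1=[P3,P5] Q2=[]
t=33-34: P4@Q0 runs 1, rem=0, completes. Q0=[] Q1=[P3,P5] Q2=[]
t=34-38: P3@Q1 runs 4, rem=0, completes. Q0=[] Q1=[P5] Q2=[]
t=38-42: P5@Q1 runs 4, rem=0, completes. Q0=[] Q1=[] Q2=[]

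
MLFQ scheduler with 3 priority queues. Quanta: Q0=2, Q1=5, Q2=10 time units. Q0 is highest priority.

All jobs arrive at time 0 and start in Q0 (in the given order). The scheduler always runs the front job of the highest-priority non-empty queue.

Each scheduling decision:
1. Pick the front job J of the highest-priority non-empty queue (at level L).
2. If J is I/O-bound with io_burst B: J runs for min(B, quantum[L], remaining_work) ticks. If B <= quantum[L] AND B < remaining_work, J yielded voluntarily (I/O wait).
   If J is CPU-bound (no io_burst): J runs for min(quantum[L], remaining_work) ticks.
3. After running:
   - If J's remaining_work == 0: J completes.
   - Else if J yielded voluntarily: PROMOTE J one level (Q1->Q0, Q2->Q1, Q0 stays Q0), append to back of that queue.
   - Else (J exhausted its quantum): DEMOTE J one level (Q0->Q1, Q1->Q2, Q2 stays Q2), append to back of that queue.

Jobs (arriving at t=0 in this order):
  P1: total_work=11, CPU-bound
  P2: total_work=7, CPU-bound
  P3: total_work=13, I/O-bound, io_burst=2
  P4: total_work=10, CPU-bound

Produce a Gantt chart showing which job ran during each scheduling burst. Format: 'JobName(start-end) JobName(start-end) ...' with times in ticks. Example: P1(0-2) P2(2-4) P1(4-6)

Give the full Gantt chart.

Answer: P1(0-2) P2(2-4) P3(4-6) P4(6-8) P3(8-10) P3(10-12) P3(12-14) P3(14-16) P3(16-18) P3(18-19) P1(19-24) P2(24-29) P4(29-34) P1(34-38) P4(38-41)

Derivation:
t=0-2: P1@Q0 runs 2, rem=9, quantum used, demote→Q1. Q0=[P2,P3,P4] Q1=[P1] Q2=[]
t=2-4: P2@Q0 runs 2, rem=5, quantum used, demote→Q1. Q0=[P3,P4] Q1=[P1,P2] Q2=[]
t=4-6: P3@Q0 runs 2, rem=11, I/O yield, promote→Q0. Q0=[P4,P3] Q1=[P1,P2] Q2=[]
t=6-8: P4@Q0 runs 2, rem=8, quantum used, demote→Q1. Q0=[P3] Q1=[P1,P2,P4] Q2=[]
t=8-10: P3@Q0 runs 2, rem=9, I/O yield, promote→Q0. Q0=[P3] Q1=[P1,P2,P4] Q2=[]
t=10-12: P3@Q0 runs 2, rem=7, I/O yield, promote→Q0. Q0=[P3] Q1=[P1,P2,P4] Q2=[]
t=12-14: P3@Q0 runs 2, rem=5, I/O yield, promote→Q0. Q0=[P3] Q1=[P1,P2,P4] Q2=[]
t=14-16: P3@Q0 runs 2, rem=3, I/O yield, promote→Q0. Q0=[P3] Q1=[P1,P2,P4] Q2=[]
t=16-18: P3@Q0 runs 2, rem=1, I/O yield, promote→Q0. Q0=[P3] Q1=[P1,P2,P4] Q2=[]
t=18-19: P3@Q0 runs 1, rem=0, completes. Q0=[] Q1=[P1,P2,P4] Q2=[]
t=19-24: P1@Q1 runs 5, rem=4, quantum used, demote→Q2. Q0=[] Q1=[P2,P4] Q2=[P1]
t=24-29: P2@Q1 runs 5, rem=0, completes. Q0=[] Q1=[P4] Q2=[P1]
t=29-34: P4@Q1 runs 5, rem=3, quantum used, demote→Q2. Q0=[] Q1=[] Q2=[P1,P4]
t=34-38: P1@Q2 runs 4, rem=0, completes. Q0=[] Q1=[] Q2=[P4]
t=38-41: P4@Q2 runs 3, rem=0, completes. Q0=[] Q1=[] Q2=[]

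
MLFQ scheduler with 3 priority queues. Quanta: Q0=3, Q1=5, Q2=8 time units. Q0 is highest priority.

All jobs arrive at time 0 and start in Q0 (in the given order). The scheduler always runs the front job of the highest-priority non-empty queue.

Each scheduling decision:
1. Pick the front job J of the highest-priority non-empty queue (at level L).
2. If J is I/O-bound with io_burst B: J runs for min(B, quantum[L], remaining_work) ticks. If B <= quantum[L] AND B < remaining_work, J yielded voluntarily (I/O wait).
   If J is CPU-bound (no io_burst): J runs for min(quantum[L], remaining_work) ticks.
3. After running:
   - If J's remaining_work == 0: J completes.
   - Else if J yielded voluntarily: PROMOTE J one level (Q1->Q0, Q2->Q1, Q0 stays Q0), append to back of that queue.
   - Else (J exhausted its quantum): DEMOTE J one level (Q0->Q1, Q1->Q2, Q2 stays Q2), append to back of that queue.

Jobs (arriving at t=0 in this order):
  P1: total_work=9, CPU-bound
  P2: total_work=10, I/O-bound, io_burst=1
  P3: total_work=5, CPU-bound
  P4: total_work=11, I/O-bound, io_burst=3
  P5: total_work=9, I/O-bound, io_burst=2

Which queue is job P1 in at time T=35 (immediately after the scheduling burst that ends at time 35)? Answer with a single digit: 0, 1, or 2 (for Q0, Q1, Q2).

t=0-3: P1@Q0 runs 3, rem=6, quantum used, demote→Q1. Q0=[P2,P3,P4,P5] Q1=[P1] Q2=[]
t=3-4: P2@Q0 runs 1, rem=9, I/O yield, promote→Q0. Q0=[P3,P4,P5,P2] Q1=[P1] Q2=[]
t=4-7: P3@Q0 runs 3, rem=2, quantum used, demote→Q1. Q0=[P4,P5,P2] Q1=[P1,P3] Q2=[]
t=7-10: P4@Q0 runs 3, rem=8, I/O yield, promote→Q0. Q0=[P5,P2,P4] Q1=[P1,P3] Q2=[]
t=10-12: P5@Q0 runs 2, rem=7, I/O yield, promote→Q0. Q0=[P2,P4,P5] Q1=[P1,P3] Q2=[]
t=12-13: P2@Q0 runs 1, rem=8, I/O yield, promote→Q0. Q0=[P4,P5,P2] Q1=[P1,P3] Q2=[]
t=13-16: P4@Q0 runs 3, rem=5, I/O yield, promote→Q0. Q0=[P5,P2,P4] Q1=[P1,P3] Q2=[]
t=16-18: P5@Q0 runs 2, rem=5, I/O yield, promote→Q0. Q0=[P2,P4,P5] Q1=[P1,P3] Q2=[]
t=18-19: P2@Q0 runs 1, rem=7, I/O yield, promote→Q0. Q0=[P4,P5,P2] Q1=[P1,P3] Q2=[]
t=19-22: P4@Q0 runs 3, rem=2, I/O yield, promote→Q0. Q0=[P5,P2,P4] Q1=[P1,P3] Q2=[]
t=22-24: P5@Q0 runs 2, rem=3, I/O yield, promote→Q0. Q0=[P2,P4,P5] Q1=[P1,P3] Q2=[]
t=24-25: P2@Q0 runs 1, rem=6, I/O yield, promote→Q0. Q0=[P4,P5,P2] Q1=[P1,P3] Q2=[]
t=25-27: P4@Q0 runs 2, rem=0, completes. Q0=[P5,P2] Q1=[P1,P3] Q2=[]
t=27-29: P5@Q0 runs 2, rem=1, I/O yield, promote→Q0. Q0=[P2,P5] Q1=[P1,P3] Q2=[]
t=29-30: P2@Q0 runs 1, rem=5, I/O yield, promote→Q0. Q0=[P5,P2] Q1=[P1,P3] Q2=[]
t=30-31: P5@Q0 runs 1, rem=0, completes. Q0=[P2] Q1=[P1,P3] Q2=[]
t=31-32: P2@Q0 runs 1, rem=4, I/O yield, promote→Q0. Q0=[P2] Q1=[P1,P3] Q2=[]
t=32-33: P2@Q0 runs 1, rem=3, I/O yield, promote→Q0. Q0=[P2] Q1=[P1,P3] Q2=[]
t=33-34: P2@Q0 runs 1, rem=2, I/O yield, promote→Q0. Q0=[P2] Q1=[P1,P3] Q2=[]
t=34-35: P2@Q0 runs 1, rem=1, I/O yield, promote→Q0. Q0=[P2] Q1=[P1,P3] Q2=[]
t=35-36: P2@Q0 runs 1, rem=0, completes. Q0=[] Q1=[P1,P3] Q2=[]
t=36-41: P1@Q1 runs 5, rem=1, quantum used, demote→Q2. Q0=[] Q1=[P3] Q2=[P1]
t=41-43: P3@Q1 runs 2, rem=0, completes. Q0=[] Q1=[] Q2=[P1]
t=43-44: P1@Q2 runs 1, rem=0, completes. Q0=[] Q1=[] Q2=[]

Answer: 1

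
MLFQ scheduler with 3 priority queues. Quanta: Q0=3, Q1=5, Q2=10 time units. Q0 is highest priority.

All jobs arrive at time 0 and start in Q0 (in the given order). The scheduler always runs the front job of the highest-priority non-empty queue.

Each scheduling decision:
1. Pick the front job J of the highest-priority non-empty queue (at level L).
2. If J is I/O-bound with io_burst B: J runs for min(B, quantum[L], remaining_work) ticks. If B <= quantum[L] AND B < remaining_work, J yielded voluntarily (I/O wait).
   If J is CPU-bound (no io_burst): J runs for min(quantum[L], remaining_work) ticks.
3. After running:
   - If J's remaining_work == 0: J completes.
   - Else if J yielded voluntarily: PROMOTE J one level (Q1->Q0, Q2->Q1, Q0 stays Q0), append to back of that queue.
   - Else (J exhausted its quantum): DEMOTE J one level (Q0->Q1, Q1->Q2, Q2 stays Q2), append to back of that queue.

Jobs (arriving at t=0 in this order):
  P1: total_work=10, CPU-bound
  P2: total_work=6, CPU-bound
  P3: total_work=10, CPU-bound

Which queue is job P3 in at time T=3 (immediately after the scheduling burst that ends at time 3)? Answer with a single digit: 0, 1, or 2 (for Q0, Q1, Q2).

t=0-3: P1@Q0 runs 3, rem=7, quantum used, demote→Q1. Q0=[P2,P3] Q1=[P1] Q2=[]
t=3-6: P2@Q0 runs 3, rem=3, quantum used, demote→Q1. Q0=[P3] Q1=[P1,P2] Q2=[]
t=6-9: P3@Q0 runs 3, rem=7, quantum used, demote→Q1. Q0=[] Q1=[P1,P2,P3] Q2=[]
t=9-14: P1@Q1 runs 5, rem=2, quantum used, demote→Q2. Q0=[] Q1=[P2,P3] Q2=[P1]
t=14-17: P2@Q1 runs 3, rem=0, completes. Q0=[] Q1=[P3] Q2=[P1]
t=17-22: P3@Q1 runs 5, rem=2, quantum used, demote→Q2. Q0=[] Q1=[] Q2=[P1,P3]
t=22-24: P1@Q2 runs 2, rem=0, completes. Q0=[] Q1=[] Q2=[P3]
t=24-26: P3@Q2 runs 2, rem=0, completes. Q0=[] Q1=[] Q2=[]

Answer: 0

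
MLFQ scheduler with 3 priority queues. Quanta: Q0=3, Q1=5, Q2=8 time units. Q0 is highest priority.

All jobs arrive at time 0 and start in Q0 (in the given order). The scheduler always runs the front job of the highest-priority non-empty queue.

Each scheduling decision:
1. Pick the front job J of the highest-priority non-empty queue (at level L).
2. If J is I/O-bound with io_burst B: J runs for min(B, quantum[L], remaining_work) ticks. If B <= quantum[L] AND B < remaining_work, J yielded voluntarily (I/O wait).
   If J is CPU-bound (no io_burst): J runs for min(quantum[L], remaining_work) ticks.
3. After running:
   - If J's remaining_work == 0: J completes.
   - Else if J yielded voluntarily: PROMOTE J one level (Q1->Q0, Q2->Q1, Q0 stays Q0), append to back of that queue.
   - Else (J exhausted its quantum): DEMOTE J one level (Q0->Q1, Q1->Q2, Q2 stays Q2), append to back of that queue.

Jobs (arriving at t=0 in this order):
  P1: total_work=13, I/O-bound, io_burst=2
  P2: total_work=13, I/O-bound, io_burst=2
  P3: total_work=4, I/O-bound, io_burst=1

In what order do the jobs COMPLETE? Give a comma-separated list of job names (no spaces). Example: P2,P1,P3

Answer: P3,P1,P2

Derivation:
t=0-2: P1@Q0 runs 2, rem=11, I/O yield, promote→Q0. Q0=[P2,P3,P1] Q1=[] Q2=[]
t=2-4: P2@Q0 runs 2, rem=11, I/O yield, promote→Q0. Q0=[P3,P1,P2] Q1=[] Q2=[]
t=4-5: P3@Q0 runs 1, rem=3, I/O yield, promote→Q0. Q0=[P1,P2,P3] Q1=[] Q2=[]
t=5-7: P1@Q0 runs 2, rem=9, I/O yield, promote→Q0. Q0=[P2,P3,P1] Q1=[] Q2=[]
t=7-9: P2@Q0 runs 2, rem=9, I/O yield, promote→Q0. Q0=[P3,P1,P2] Q1=[] Q2=[]
t=9-10: P3@Q0 runs 1, rem=2, I/O yield, promote→Q0. Q0=[P1,P2,P3] Q1=[] Q2=[]
t=10-12: P1@Q0 runs 2, rem=7, I/O yield, promote→Q0. Q0=[P2,P3,P1] Q1=[] Q2=[]
t=12-14: P2@Q0 runs 2, rem=7, I/O yield, promote→Q0. Q0=[P3,P1,P2] Q1=[] Q2=[]
t=14-15: P3@Q0 runs 1, rem=1, I/O yield, promote→Q0. Q0=[P1,P2,P3] Q1=[] Q2=[]
t=15-17: P1@Q0 runs 2, rem=5, I/O yield, promote→Q0. Q0=[P2,P3,P1] Q1=[] Q2=[]
t=17-19: P2@Q0 runs 2, rem=5, I/O yield, promote→Q0. Q0=[P3,P1,P2] Q1=[] Q2=[]
t=19-20: P3@Q0 runs 1, rem=0, completes. Q0=[P1,P2] Q1=[] Q2=[]
t=20-22: P1@Q0 runs 2, rem=3, I/O yield, promote→Q0. Q0=[P2,P1] Q1=[] Q2=[]
t=22-24: P2@Q0 runs 2, rem=3, I/O yield, promote→Q0. Q0=[P1,P2] Q1=[] Q2=[]
t=24-26: P1@Q0 runs 2, rem=1, I/O yield, promote→Q0. Q0=[P2,P1] Q1=[] Q2=[]
t=26-28: P2@Q0 runs 2, rem=1, I/O yield, promote→Q0. Q0=[P1,P2] Q1=[] Q2=[]
t=28-29: P1@Q0 runs 1, rem=0, completes. Q0=[P2] Q1=[] Q2=[]
t=29-30: P2@Q0 runs 1, rem=0, completes. Q0=[] Q1=[] Q2=[]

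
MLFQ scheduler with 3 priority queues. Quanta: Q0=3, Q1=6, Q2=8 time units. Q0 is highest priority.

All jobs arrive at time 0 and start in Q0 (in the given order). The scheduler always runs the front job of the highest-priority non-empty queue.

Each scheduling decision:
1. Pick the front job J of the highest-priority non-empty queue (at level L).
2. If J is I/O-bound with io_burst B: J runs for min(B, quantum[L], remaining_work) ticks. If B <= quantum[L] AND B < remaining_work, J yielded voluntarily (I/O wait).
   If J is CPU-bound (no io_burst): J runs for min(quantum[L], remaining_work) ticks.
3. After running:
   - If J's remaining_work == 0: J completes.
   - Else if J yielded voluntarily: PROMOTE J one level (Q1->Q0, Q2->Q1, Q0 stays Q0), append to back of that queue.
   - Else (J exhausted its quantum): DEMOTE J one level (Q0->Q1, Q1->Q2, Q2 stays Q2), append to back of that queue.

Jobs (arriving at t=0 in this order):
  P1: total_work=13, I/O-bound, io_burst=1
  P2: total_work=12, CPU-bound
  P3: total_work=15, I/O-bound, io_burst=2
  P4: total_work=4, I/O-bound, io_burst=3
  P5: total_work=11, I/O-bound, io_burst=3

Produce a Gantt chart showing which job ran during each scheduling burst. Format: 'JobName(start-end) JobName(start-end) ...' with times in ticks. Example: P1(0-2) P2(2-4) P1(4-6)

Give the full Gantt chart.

t=0-1: P1@Q0 runs 1, rem=12, I/O yield, promote→Q0. Q0=[P2,P3,P4,P5,P1] Q1=[] Q2=[]
t=1-4: P2@Q0 runs 3, rem=9, quantum used, demote→Q1. Q0=[P3,P4,P5,P1] Q1=[P2] Q2=[]
t=4-6: P3@Q0 runs 2, rem=13, I/O yield, promote→Q0. Q0=[P4,P5,P1,P3] Q1=[P2] Q2=[]
t=6-9: P4@Q0 runs 3, rem=1, I/O yield, promote→Q0. Q0=[P5,P1,P3,P4] Q1=[P2] Q2=[]
t=9-12: P5@Q0 runs 3, rem=8, I/O yield, promote→Q0. Q0=[P1,P3,P4,P5] Q1=[P2] Q2=[]
t=12-13: P1@Q0 runs 1, rem=11, I/O yield, promote→Q0. Q0=[P3,P4,P5,P1] Q1=[P2] Q2=[]
t=13-15: P3@Q0 runs 2, rem=11, I/O yield, promote→Q0. Q0=[P4,P5,P1,P3] Q1=[P2] Q2=[]
t=15-16: P4@Q0 runs 1, rem=0, completes. Q0=[P5,P1,P3] Q1=[P2] Q2=[]
t=16-19: P5@Q0 runs 3, rem=5, I/O yield, promote→Q0. Q0=[P1,P3,P5] Q1=[P2] Q2=[]
t=19-20: P1@Q0 runs 1, rem=10, I/O yield, promote→Q0. Q0=[P3,P5,P1] Q1=[P2] Q2=[]
t=20-22: P3@Q0 runs 2, rem=9, I/O yield, promote→Q0. Q0=[P5,P1,P3] Q1=[P2] Q2=[]
t=22-25: P5@Q0 runs 3, rem=2, I/O yield, promote→Q0. Q0=[P1,P3,P5] Q1=[P2] Q2=[]
t=25-26: P1@Q0 runs 1, rem=9, I/O yield, promote→Q0. Q0=[P3,P5,P1] Q1=[P2] Q2=[]
t=26-28: P3@Q0 runs 2, rem=7, I/O yield, promote→Q0. Q0=[P5,P1,P3] Q1=[P2] Q2=[]
t=28-30: P5@Q0 runs 2, rem=0, completes. Q0=[P1,P3] Q1=[P2] Q2=[]
t=30-31: P1@Q0 runs 1, rem=8, I/O yield, promote→Q0. Q0=[P3,P1] Q1=[P2] Q2=[]
t=31-33: P3@Q0 runs 2, rem=5, I/O yield, promote→Q0. Q0=[P1,P3] Q1=[P2] Q2=[]
t=33-34: P1@Q0 runs 1, rem=7, I/O yield, promote→Q0. Q0=[P3,P1] Q1=[P2] Q2=[]
t=34-36: P3@Q0 runs 2, rem=3, I/O yield, promote→Q0. Q0=[P1,P3] Q1=[P2] Q2=[]
t=36-37: P1@Q0 runs 1, rem=6, I/O yield, promote→Q0. Q0=[P3,P1] Q1=[P2] Q2=[]
t=37-39: P3@Q0 runs 2, rem=1, I/O yield, promote→Q0. Q0=[P1,P3] Q1=[P2] Q2=[]
t=39-40: P1@Q0 runs 1, rem=5, I/O yield, promote→Q0. Q0=[P3,P1] Q1=[P2] Q2=[]
t=40-41: P3@Q0 runs 1, rem=0, completes. Q0=[P1] Q1=[P2] Q2=[]
t=41-42: P1@Q0 runs 1, rem=4, I/O yield, promote→Q0. Q0=[P1] Q1=[P2] Q2=[]
t=42-43: P1@Q0 runs 1, rem=3, I/O yield, promote→Q0. Q0=[P1] Q1=[P2] Q2=[]
t=43-44: P1@Q0 runs 1, rem=2, I/O yield, promote→Q0. Q0=[P1] Q1=[P2] Q2=[]
t=44-45: P1@Q0 runs 1, rem=1, I/O yield, promote→Q0. Q0=[P1] Q1=[P2] Q2=[]
t=45-46: P1@Q0 runs 1, rem=0, completes. Q0=[] Q1=[P2] Q2=[]
t=46-52: P2@Q1 runs 6, rem=3, quantum used, demote→Q2. Q0=[] Q1=[] Q2=[P2]
t=52-55: P2@Q2 runs 3, rem=0, completes. Q0=[] Q1=[] Q2=[]

Answer: P1(0-1) P2(1-4) P3(4-6) P4(6-9) P5(9-12) P1(12-13) P3(13-15) P4(15-16) P5(16-19) P1(19-20) P3(20-22) P5(22-25) P1(25-26) P3(26-28) P5(28-30) P1(30-31) P3(31-33) P1(33-34) P3(34-36) P1(36-37) P3(37-39) P1(39-40) P3(40-41) P1(41-42) P1(42-43) P1(43-44) P1(44-45) P1(45-46) P2(46-52) P2(52-55)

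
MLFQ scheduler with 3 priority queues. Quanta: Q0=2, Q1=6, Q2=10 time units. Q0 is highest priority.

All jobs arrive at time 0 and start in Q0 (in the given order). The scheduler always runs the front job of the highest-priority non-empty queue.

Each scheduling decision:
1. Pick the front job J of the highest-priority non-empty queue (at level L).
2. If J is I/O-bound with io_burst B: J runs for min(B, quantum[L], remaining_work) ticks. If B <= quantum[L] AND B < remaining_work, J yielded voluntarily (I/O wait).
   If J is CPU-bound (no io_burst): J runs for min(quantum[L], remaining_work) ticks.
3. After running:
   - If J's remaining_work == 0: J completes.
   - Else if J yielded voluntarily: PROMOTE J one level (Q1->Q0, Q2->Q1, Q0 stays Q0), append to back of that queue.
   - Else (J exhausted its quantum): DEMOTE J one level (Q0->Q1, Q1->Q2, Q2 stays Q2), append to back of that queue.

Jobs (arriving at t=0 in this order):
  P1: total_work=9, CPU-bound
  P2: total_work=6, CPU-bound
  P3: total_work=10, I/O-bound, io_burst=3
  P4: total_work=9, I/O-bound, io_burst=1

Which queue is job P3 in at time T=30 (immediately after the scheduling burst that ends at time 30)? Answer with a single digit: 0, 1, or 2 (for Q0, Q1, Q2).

t=0-2: P1@Q0 runs 2, rem=7, quantum used, demote→Q1. Q0=[P2,P3,P4] Q1=[P1] Q2=[]
t=2-4: P2@Q0 runs 2, rem=4, quantum used, demote→Q1. Q0=[P3,P4] Q1=[P1,P2] Q2=[]
t=4-6: P3@Q0 runs 2, rem=8, quantum used, demote→Q1. Q0=[P4] Q1=[P1,P2,P3] Q2=[]
t=6-7: P4@Q0 runs 1, rem=8, I/O yield, promote→Q0. Q0=[P4] Q1=[P1,P2,P3] Q2=[]
t=7-8: P4@Q0 runs 1, rem=7, I/O yield, promote→Q0. Q0=[P4] Q1=[P1,P2,P3] Q2=[]
t=8-9: P4@Q0 runs 1, rem=6, I/O yield, promote→Q0. Q0=[P4] Q1=[P1,P2,P3] Q2=[]
t=9-10: P4@Q0 runs 1, rem=5, I/O yield, promote→Q0. Q0=[P4] Q1=[P1,P2,P3] Q2=[]
t=10-11: P4@Q0 runs 1, rem=4, I/O yield, promote→Q0. Q0=[P4] Q1=[P1,P2,P3] Q2=[]
t=11-12: P4@Q0 runs 1, rem=3, I/O yield, promote→Q0. Q0=[P4] Q1=[P1,P2,P3] Q2=[]
t=12-13: P4@Q0 runs 1, rem=2, I/O yield, promote→Q0. Q0=[P4] Q1=[P1,P2,P3] Q2=[]
t=13-14: P4@Q0 runs 1, rem=1, I/O yield, promote→Q0. Q0=[P4] Q1=[P1,P2,P3] Q2=[]
t=14-15: P4@Q0 runs 1, rem=0, completes. Q0=[] Q1=[P1,P2,P3] Q2=[]
t=15-21: P1@Q1 runs 6, rem=1, quantum used, demote→Q2. Q0=[] Q1=[P2,P3] Q2=[P1]
t=21-25: P2@Q1 runs 4, rem=0, completes. Q0=[] Q1=[P3] Q2=[P1]
t=25-28: P3@Q1 runs 3, rem=5, I/O yield, promote→Q0. Q0=[P3] Q1=[] Q2=[P1]
t=28-30: P3@Q0 runs 2, rem=3, quantum used, demote→Q1. Q0=[] Q1=[P3] Q2=[P1]
t=30-33: P3@Q1 runs 3, rem=0, completes. Q0=[] Q1=[] Q2=[P1]
t=33-34: P1@Q2 runs 1, rem=0, completes. Q0=[] Q1=[] Q2=[]

Answer: 1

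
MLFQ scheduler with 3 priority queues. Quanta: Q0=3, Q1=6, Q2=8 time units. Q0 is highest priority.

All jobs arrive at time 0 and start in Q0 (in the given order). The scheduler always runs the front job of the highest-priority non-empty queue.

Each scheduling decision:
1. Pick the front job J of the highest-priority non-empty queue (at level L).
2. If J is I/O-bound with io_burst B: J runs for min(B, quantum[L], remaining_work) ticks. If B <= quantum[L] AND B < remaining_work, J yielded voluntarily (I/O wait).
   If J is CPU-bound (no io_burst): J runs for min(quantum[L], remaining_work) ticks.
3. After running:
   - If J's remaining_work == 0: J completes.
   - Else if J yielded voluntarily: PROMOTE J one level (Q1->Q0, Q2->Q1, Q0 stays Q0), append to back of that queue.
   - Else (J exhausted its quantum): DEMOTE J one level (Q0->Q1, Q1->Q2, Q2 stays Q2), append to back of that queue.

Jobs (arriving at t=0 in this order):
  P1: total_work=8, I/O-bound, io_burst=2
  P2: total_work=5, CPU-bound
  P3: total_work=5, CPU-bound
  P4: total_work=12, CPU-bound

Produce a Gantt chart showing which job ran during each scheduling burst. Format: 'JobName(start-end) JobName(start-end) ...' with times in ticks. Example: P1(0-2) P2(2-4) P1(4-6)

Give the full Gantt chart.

Answer: P1(0-2) P2(2-5) P3(5-8) P4(8-11) P1(11-13) P1(13-15) P1(15-17) P2(17-19) P3(19-21) P4(21-27) P4(27-30)

Derivation:
t=0-2: P1@Q0 runs 2, rem=6, I/O yield, promote→Q0. Q0=[P2,P3,P4,P1] Q1=[] Q2=[]
t=2-5: P2@Q0 runs 3, rem=2, quantum used, demote→Q1. Q0=[P3,P4,P1] Q1=[P2] Q2=[]
t=5-8: P3@Q0 runs 3, rem=2, quantum used, demote→Q1. Q0=[P4,P1] Q1=[P2,P3] Q2=[]
t=8-11: P4@Q0 runs 3, rem=9, quantum used, demote→Q1. Q0=[P1] Q1=[P2,P3,P4] Q2=[]
t=11-13: P1@Q0 runs 2, rem=4, I/O yield, promote→Q0. Q0=[P1] Q1=[P2,P3,P4] Q2=[]
t=13-15: P1@Q0 runs 2, rem=2, I/O yield, promote→Q0. Q0=[P1] Q1=[P2,P3,P4] Q2=[]
t=15-17: P1@Q0 runs 2, rem=0, completes. Q0=[] Q1=[P2,P3,P4] Q2=[]
t=17-19: P2@Q1 runs 2, rem=0, completes. Q0=[] Q1=[P3,P4] Q2=[]
t=19-21: P3@Q1 runs 2, rem=0, completes. Q0=[] Q1=[P4] Q2=[]
t=21-27: P4@Q1 runs 6, rem=3, quantum used, demote→Q2. Q0=[] Q1=[] Q2=[P4]
t=27-30: P4@Q2 runs 3, rem=0, completes. Q0=[] Q1=[] Q2=[]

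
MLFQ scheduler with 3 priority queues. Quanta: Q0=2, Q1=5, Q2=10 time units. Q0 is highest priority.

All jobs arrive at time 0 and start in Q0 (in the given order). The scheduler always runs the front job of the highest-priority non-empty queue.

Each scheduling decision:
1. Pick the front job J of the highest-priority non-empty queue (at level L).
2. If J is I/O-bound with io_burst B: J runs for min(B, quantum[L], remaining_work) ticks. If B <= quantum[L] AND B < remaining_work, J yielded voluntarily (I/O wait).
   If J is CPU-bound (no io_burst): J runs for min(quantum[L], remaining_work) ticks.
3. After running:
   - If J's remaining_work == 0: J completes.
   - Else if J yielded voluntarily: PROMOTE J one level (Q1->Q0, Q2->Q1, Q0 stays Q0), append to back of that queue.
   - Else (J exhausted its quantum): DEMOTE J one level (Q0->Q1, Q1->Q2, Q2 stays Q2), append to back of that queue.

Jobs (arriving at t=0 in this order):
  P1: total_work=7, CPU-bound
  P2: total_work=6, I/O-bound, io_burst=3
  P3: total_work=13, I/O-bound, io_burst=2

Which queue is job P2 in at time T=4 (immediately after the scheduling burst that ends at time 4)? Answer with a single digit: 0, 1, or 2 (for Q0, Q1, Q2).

t=0-2: P1@Q0 runs 2, rem=5, quantum used, demote→Q1. Q0=[P2,P3] Q1=[P1] Q2=[]
t=2-4: P2@Q0 runs 2, rem=4, quantum used, demote→Q1. Q0=[P3] Q1=[P1,P2] Q2=[]
t=4-6: P3@Q0 runs 2, rem=11, I/O yield, promote→Q0. Q0=[P3] Q1=[P1,P2] Q2=[]
t=6-8: P3@Q0 runs 2, rem=9, I/O yield, promote→Q0. Q0=[P3] Q1=[P1,P2] Q2=[]
t=8-10: P3@Q0 runs 2, rem=7, I/O yield, promote→Q0. Q0=[P3] Q1=[P1,P2] Q2=[]
t=10-12: P3@Q0 runs 2, rem=5, I/O yield, promote→Q0. Q0=[P3] Q1=[P1,P2] Q2=[]
t=12-14: P3@Q0 runs 2, rem=3, I/O yield, promote→Q0. Q0=[P3] Q1=[P1,P2] Q2=[]
t=14-16: P3@Q0 runs 2, rem=1, I/O yield, promote→Q0. Q0=[P3] Q1=[P1,P2] Q2=[]
t=16-17: P3@Q0 runs 1, rem=0, completes. Q0=[] Q1=[P1,P2] Q2=[]
t=17-22: P1@Q1 runs 5, rem=0, completes. Q0=[] Q1=[P2] Q2=[]
t=22-25: P2@Q1 runs 3, rem=1, I/O yield, promote→Q0. Q0=[P2] Q1=[] Q2=[]
t=25-26: P2@Q0 runs 1, rem=0, completes. Q0=[] Q1=[] Q2=[]

Answer: 1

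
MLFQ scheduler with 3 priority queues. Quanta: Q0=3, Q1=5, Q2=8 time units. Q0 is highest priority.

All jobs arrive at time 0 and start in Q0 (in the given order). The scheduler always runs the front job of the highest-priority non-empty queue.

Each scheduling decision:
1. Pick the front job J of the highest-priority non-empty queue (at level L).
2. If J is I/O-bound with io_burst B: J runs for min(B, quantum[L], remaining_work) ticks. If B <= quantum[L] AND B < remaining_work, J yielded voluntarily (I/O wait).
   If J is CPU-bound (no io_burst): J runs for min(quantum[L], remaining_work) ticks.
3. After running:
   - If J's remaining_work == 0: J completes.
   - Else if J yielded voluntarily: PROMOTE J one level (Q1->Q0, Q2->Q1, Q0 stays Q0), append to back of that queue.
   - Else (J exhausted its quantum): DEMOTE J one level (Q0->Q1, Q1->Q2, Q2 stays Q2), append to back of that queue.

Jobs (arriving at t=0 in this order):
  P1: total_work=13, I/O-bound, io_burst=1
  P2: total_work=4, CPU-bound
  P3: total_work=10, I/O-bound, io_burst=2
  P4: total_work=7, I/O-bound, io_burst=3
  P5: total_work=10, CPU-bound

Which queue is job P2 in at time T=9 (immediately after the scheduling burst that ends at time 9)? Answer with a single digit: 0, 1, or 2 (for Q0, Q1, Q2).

t=0-1: P1@Q0 runs 1, rem=12, I/O yield, promote→Q0. Q0=[P2,P3,P4,P5,P1] Q1=[] Q2=[]
t=1-4: P2@Q0 runs 3, rem=1, quantum used, demote→Q1. Q0=[P3,P4,P5,P1] Q1=[P2] Q2=[]
t=4-6: P3@Q0 runs 2, rem=8, I/O yield, promote→Q0. Q0=[P4,P5,P1,P3] Q1=[P2] Q2=[]
t=6-9: P4@Q0 runs 3, rem=4, I/O yield, promote→Q0. Q0=[P5,P1,P3,P4] Q1=[P2] Q2=[]
t=9-12: P5@Q0 runs 3, rem=7, quantum used, demote→Q1. Q0=[P1,P3,P4] Q1=[P2,P5] Q2=[]
t=12-13: P1@Q0 runs 1, rem=11, I/O yield, promote→Q0. Q0=[P3,P4,P1] Q1=[P2,P5] Q2=[]
t=13-15: P3@Q0 runs 2, rem=6, I/O yield, promote→Q0. Q0=[P4,P1,P3] Q1=[P2,P5] Q2=[]
t=15-18: P4@Q0 runs 3, rem=1, I/O yield, promote→Q0. Q0=[P1,P3,P4] Q1=[P2,P5] Q2=[]
t=18-19: P1@Q0 runs 1, rem=10, I/O yield, promote→Q0. Q0=[P3,P4,P1] Q1=[P2,P5] Q2=[]
t=19-21: P3@Q0 runs 2, rem=4, I/O yield, promote→Q0. Q0=[P4,P1,P3] Q1=[P2,P5] Q2=[]
t=21-22: P4@Q0 runs 1, rem=0, completes. Q0=[P1,P3] Q1=[P2,P5] Q2=[]
t=22-23: P1@Q0 runs 1, rem=9, I/O yield, promote→Q0. Q0=[P3,P1] Q1=[P2,P5] Q2=[]
t=23-25: P3@Q0 runs 2, rem=2, I/O yield, promote→Q0. Q0=[P1,P3] Q1=[P2,P5] Q2=[]
t=25-26: P1@Q0 runs 1, rem=8, I/O yield, promote→Q0. Q0=[P3,P1] Q1=[P2,P5] Q2=[]
t=26-28: P3@Q0 runs 2, rem=0, completes. Q0=[P1] Q1=[P2,P5] Q2=[]
t=28-29: P1@Q0 runs 1, rem=7, I/O yield, promote→Q0. Q0=[P1] Q1=[P2,P5] Q2=[]
t=29-30: P1@Q0 runs 1, rem=6, I/O yield, promote→Q0. Q0=[P1] Q1=[P2,P5] Q2=[]
t=30-31: P1@Q0 runs 1, rem=5, I/O yield, promote→Q0. Q0=[P1] Q1=[P2,P5] Q2=[]
t=31-32: P1@Q0 runs 1, rem=4, I/O yield, promote→Q0. Q0=[P1] Q1=[P2,P5] Q2=[]
t=32-33: P1@Q0 runs 1, rem=3, I/O yield, promote→Q0. Q0=[P1] Q1=[P2,P5] Q2=[]
t=33-34: P1@Q0 runs 1, rem=2, I/O yield, promote→Q0. Q0=[P1] Q1=[P2,P5] Q2=[]
t=34-35: P1@Q0 runs 1, rem=1, I/O yield, promote→Q0. Q0=[P1] Q1=[P2,P5] Q2=[]
t=35-36: P1@Q0 runs 1, rem=0, completes. Q0=[] Q1=[P2,P5] Q2=[]
t=36-37: P2@Q1 runs 1, rem=0, completes. Q0=[] Q1=[P5] Q2=[]
t=37-42: P5@Q1 runs 5, rem=2, quantum used, demote→Q2. Q0=[] Q1=[] Q2=[P5]
t=42-44: P5@Q2 runs 2, rem=0, completes. Q0=[] Q1=[] Q2=[]

Answer: 1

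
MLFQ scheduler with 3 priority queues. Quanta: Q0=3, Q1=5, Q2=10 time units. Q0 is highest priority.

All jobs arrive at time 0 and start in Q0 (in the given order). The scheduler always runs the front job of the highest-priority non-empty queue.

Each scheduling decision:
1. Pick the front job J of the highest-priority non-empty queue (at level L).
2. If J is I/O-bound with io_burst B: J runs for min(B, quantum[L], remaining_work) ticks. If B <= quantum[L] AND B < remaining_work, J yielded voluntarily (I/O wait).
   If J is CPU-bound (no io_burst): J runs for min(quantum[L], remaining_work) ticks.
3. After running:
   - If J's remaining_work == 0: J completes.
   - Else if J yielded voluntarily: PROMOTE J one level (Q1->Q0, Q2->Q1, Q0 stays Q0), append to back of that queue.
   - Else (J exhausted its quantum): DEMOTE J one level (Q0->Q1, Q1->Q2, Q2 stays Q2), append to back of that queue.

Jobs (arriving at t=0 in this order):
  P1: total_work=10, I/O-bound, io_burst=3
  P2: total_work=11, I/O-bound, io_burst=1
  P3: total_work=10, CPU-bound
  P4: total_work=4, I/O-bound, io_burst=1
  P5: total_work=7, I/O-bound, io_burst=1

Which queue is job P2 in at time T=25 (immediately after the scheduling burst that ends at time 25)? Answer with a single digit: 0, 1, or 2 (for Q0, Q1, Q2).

Answer: 0

Derivation:
t=0-3: P1@Q0 runs 3, rem=7, I/O yield, promote→Q0. Q0=[P2,P3,P4,P5,P1] Q1=[] Q2=[]
t=3-4: P2@Q0 runs 1, rem=10, I/O yield, promote→Q0. Q0=[P3,P4,P5,P1,P2] Q1=[] Q2=[]
t=4-7: P3@Q0 runs 3, rem=7, quantum used, demote→Q1. Q0=[P4,P5,P1,P2] Q1=[P3] Q2=[]
t=7-8: P4@Q0 runs 1, rem=3, I/O yield, promote→Q0. Q0=[P5,P1,P2,P4] Q1=[P3] Q2=[]
t=8-9: P5@Q0 runs 1, rem=6, I/O yield, promote→Q0. Q0=[P1,P2,P4,P5] Q1=[P3] Q2=[]
t=9-12: P1@Q0 runs 3, rem=4, I/O yield, promote→Q0. Q0=[P2,P4,P5,P1] Q1=[P3] Q2=[]
t=12-13: P2@Q0 runs 1, rem=9, I/O yield, promote→Q0. Q0=[P4,P5,P1,P2] Q1=[P3] Q2=[]
t=13-14: P4@Q0 runs 1, rem=2, I/O yield, promote→Q0. Q0=[P5,P1,P2,P4] Q1=[P3] Q2=[]
t=14-15: P5@Q0 runs 1, rem=5, I/O yield, promote→Q0. Q0=[P1,P2,P4,P5] Q1=[P3] Q2=[]
t=15-18: P1@Q0 runs 3, rem=1, I/O yield, promote→Q0. Q0=[P2,P4,P5,P1] Q1=[P3] Q2=[]
t=18-19: P2@Q0 runs 1, rem=8, I/O yield, promote→Q0. Q0=[P4,P5,P1,P2] Q1=[P3] Q2=[]
t=19-20: P4@Q0 runs 1, rem=1, I/O yield, promote→Q0. Q0=[P5,P1,P2,P4] Q1=[P3] Q2=[]
t=20-21: P5@Q0 runs 1, rem=4, I/O yield, promote→Q0. Q0=[P1,P2,P4,P5] Q1=[P3] Q2=[]
t=21-22: P1@Q0 runs 1, rem=0, completes. Q0=[P2,P4,P5] Q1=[P3] Q2=[]
t=22-23: P2@Q0 runs 1, rem=7, I/O yield, promote→Q0. Q0=[P4,P5,P2] Q1=[P3] Q2=[]
t=23-24: P4@Q0 runs 1, rem=0, completes. Q0=[P5,P2] Q1=[P3] Q2=[]
t=24-25: P5@Q0 runs 1, rem=3, I/O yield, promote→Q0. Q0=[P2,P5] Q1=[P3] Q2=[]
t=25-26: P2@Q0 runs 1, rem=6, I/O yield, promote→Q0. Q0=[P5,P2] Q1=[P3] Q2=[]
t=26-27: P5@Q0 runs 1, rem=2, I/O yield, promote→Q0. Q0=[P2,P5] Q1=[P3] Q2=[]
t=27-28: P2@Q0 runs 1, rem=5, I/O yield, promote→Q0. Q0=[P5,P2] Q1=[P3] Q2=[]
t=28-29: P5@Q0 runs 1, rem=1, I/O yield, promote→Q0. Q0=[P2,P5] Q1=[P3] Q2=[]
t=29-30: P2@Q0 runs 1, rem=4, I/O yield, promote→Q0. Q0=[P5,P2] Q1=[P3] Q2=[]
t=30-31: P5@Q0 runs 1, rem=0, completes. Q0=[P2] Q1=[P3] Q2=[]
t=31-32: P2@Q0 runs 1, rem=3, I/O yield, promote→Q0. Q0=[P2] Q1=[P3] Q2=[]
t=32-33: P2@Q0 runs 1, rem=2, I/O yield, promote→Q0. Q0=[P2] Q1=[P3] Q2=[]
t=33-34: P2@Q0 runs 1, rem=1, I/O yield, promote→Q0. Q0=[P2] Q1=[P3] Q2=[]
t=34-35: P2@Q0 runs 1, rem=0, completes. Q0=[] Q1=[P3] Q2=[]
t=35-40: P3@Q1 runs 5, rem=2, quantum used, demote→Q2. Q0=[] Q1=[] Q2=[P3]
t=40-42: P3@Q2 runs 2, rem=0, completes. Q0=[] Q1=[] Q2=[]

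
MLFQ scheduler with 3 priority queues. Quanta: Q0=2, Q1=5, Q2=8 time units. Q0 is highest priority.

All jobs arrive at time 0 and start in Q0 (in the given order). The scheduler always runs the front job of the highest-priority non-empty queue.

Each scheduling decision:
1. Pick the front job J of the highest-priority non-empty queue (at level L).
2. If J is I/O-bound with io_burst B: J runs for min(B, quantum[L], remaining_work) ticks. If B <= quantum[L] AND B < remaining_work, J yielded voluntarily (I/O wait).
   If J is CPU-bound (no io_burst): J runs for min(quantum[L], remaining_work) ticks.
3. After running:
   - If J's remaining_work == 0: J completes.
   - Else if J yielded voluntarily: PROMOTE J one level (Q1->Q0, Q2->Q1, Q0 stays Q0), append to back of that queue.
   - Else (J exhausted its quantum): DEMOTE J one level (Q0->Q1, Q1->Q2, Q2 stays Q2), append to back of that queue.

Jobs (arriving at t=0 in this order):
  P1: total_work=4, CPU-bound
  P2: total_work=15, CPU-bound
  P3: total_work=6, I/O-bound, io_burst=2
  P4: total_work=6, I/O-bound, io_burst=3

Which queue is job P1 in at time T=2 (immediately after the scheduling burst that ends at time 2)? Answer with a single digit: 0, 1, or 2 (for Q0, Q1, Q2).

t=0-2: P1@Q0 runs 2, rem=2, quantum used, demote→Q1. Q0=[P2,P3,P4] Q1=[P1] Q2=[]
t=2-4: P2@Q0 runs 2, rem=13, quantum used, demote→Q1. Q0=[P3,P4] Q1=[P1,P2] Q2=[]
t=4-6: P3@Q0 runs 2, rem=4, I/O yield, promote→Q0. Q0=[P4,P3] Q1=[P1,P2] Q2=[]
t=6-8: P4@Q0 runs 2, rem=4, quantum used, demote→Q1. Q0=[P3] Q1=[P1,P2,P4] Q2=[]
t=8-10: P3@Q0 runs 2, rem=2, I/O yield, promote→Q0. Q0=[P3] Q1=[P1,P2,P4] Q2=[]
t=10-12: P3@Q0 runs 2, rem=0, completes. Q0=[] Q1=[P1,P2,P4] Q2=[]
t=12-14: P1@Q1 runs 2, rem=0, completes. Q0=[] Q1=[P2,P4] Q2=[]
t=14-19: P2@Q1 runs 5, rem=8, quantum used, demote→Q2. Q0=[] Q1=[P4] Q2=[P2]
t=19-22: P4@Q1 runs 3, rem=1, I/O yield, promote→Q0. Q0=[P4] Q1=[] Q2=[P2]
t=22-23: P4@Q0 runs 1, rem=0, completes. Q0=[] Q1=[] Q2=[P2]
t=23-31: P2@Q2 runs 8, rem=0, completes. Q0=[] Q1=[] Q2=[]

Answer: 1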